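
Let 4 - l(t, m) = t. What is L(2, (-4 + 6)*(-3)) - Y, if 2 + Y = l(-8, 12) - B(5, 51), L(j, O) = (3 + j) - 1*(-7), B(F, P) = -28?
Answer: -26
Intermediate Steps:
l(t, m) = 4 - t
L(j, O) = 10 + j (L(j, O) = (3 + j) + 7 = 10 + j)
Y = 38 (Y = -2 + ((4 - 1*(-8)) - 1*(-28)) = -2 + ((4 + 8) + 28) = -2 + (12 + 28) = -2 + 40 = 38)
L(2, (-4 + 6)*(-3)) - Y = (10 + 2) - 1*38 = 12 - 38 = -26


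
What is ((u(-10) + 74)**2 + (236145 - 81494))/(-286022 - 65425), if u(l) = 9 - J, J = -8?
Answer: -162932/351447 ≈ -0.46360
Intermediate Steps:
u(l) = 17 (u(l) = 9 - 1*(-8) = 9 + 8 = 17)
((u(-10) + 74)**2 + (236145 - 81494))/(-286022 - 65425) = ((17 + 74)**2 + (236145 - 81494))/(-286022 - 65425) = (91**2 + 154651)/(-351447) = (8281 + 154651)*(-1/351447) = 162932*(-1/351447) = -162932/351447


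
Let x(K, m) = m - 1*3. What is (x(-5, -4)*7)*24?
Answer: -1176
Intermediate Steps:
x(K, m) = -3 + m (x(K, m) = m - 3 = -3 + m)
(x(-5, -4)*7)*24 = ((-3 - 4)*7)*24 = -7*7*24 = -49*24 = -1176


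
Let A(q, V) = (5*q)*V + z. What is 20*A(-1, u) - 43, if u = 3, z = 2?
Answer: -303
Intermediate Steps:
A(q, V) = 2 + 5*V*q (A(q, V) = (5*q)*V + 2 = 5*V*q + 2 = 2 + 5*V*q)
20*A(-1, u) - 43 = 20*(2 + 5*3*(-1)) - 43 = 20*(2 - 15) - 43 = 20*(-13) - 43 = -260 - 43 = -303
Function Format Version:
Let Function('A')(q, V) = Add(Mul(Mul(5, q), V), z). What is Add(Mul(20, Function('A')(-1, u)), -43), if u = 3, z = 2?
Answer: -303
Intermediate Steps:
Function('A')(q, V) = Add(2, Mul(5, V, q)) (Function('A')(q, V) = Add(Mul(Mul(5, q), V), 2) = Add(Mul(5, V, q), 2) = Add(2, Mul(5, V, q)))
Add(Mul(20, Function('A')(-1, u)), -43) = Add(Mul(20, Add(2, Mul(5, 3, -1))), -43) = Add(Mul(20, Add(2, -15)), -43) = Add(Mul(20, -13), -43) = Add(-260, -43) = -303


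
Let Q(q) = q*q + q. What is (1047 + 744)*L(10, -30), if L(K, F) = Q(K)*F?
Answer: -5910300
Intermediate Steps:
Q(q) = q + q² (Q(q) = q² + q = q + q²)
L(K, F) = F*K*(1 + K) (L(K, F) = (K*(1 + K))*F = F*K*(1 + K))
(1047 + 744)*L(10, -30) = (1047 + 744)*(-30*10*(1 + 10)) = 1791*(-30*10*11) = 1791*(-3300) = -5910300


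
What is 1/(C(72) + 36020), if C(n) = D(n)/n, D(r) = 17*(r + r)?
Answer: 1/36054 ≈ 2.7736e-5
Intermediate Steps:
D(r) = 34*r (D(r) = 17*(2*r) = 34*r)
C(n) = 34 (C(n) = (34*n)/n = 34)
1/(C(72) + 36020) = 1/(34 + 36020) = 1/36054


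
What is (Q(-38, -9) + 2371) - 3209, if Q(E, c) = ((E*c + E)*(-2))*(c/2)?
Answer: 1898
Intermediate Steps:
Q(E, c) = c*(-2*E - 2*E*c)/2 (Q(E, c) = ((E + E*c)*(-2))*(c*(½)) = (-2*E - 2*E*c)*(c/2) = c*(-2*E - 2*E*c)/2)
(Q(-38, -9) + 2371) - 3209 = (-1*(-38)*(-9)*(1 - 9) + 2371) - 3209 = (-1*(-38)*(-9)*(-8) + 2371) - 3209 = (2736 + 2371) - 3209 = 5107 - 3209 = 1898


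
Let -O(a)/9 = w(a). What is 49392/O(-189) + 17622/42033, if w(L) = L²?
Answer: 2712914/10214019 ≈ 0.26561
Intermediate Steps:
O(a) = -9*a²
49392/O(-189) + 17622/42033 = 49392/((-9*(-189)²)) + 17622/42033 = 49392/((-9*35721)) + 17622*(1/42033) = 49392/(-321489) + 5874/14011 = 49392*(-1/321489) + 5874/14011 = -112/729 + 5874/14011 = 2712914/10214019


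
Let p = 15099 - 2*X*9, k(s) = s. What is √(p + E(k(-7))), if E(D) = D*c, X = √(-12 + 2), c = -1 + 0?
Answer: √(15106 - 18*I*√10) ≈ 122.91 - 0.2316*I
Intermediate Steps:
c = -1
X = I*√10 (X = √(-10) = I*√10 ≈ 3.1623*I)
E(D) = -D (E(D) = D*(-1) = -D)
p = 15099 - 18*I*√10 (p = 15099 - 2*(I*√10)*9 = 15099 - 2*I*√10*9 = 15099 - 18*I*√10 ≈ 15099.0 - 56.921*I)
√(p + E(k(-7))) = √((15099 - 18*I*√10) - 1*(-7)) = √((15099 - 18*I*√10) + 7) = √(15106 - 18*I*√10)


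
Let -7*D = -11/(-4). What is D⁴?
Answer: 14641/614656 ≈ 0.023820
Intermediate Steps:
D = -11/28 (D = -(-11)/(7*(-4)) = -(-11)*(-1)/(7*4) = -⅐*11/4 = -11/28 ≈ -0.39286)
D⁴ = (-11/28)⁴ = 14641/614656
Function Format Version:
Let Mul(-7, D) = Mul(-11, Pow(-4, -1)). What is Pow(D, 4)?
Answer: Rational(14641, 614656) ≈ 0.023820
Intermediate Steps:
D = Rational(-11, 28) (D = Mul(Rational(-1, 7), Mul(-11, Pow(-4, -1))) = Mul(Rational(-1, 7), Mul(-11, Rational(-1, 4))) = Mul(Rational(-1, 7), Rational(11, 4)) = Rational(-11, 28) ≈ -0.39286)
Pow(D, 4) = Pow(Rational(-11, 28), 4) = Rational(14641, 614656)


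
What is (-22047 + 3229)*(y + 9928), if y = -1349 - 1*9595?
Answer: 19119088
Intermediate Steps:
y = -10944 (y = -1349 - 9595 = -10944)
(-22047 + 3229)*(y + 9928) = (-22047 + 3229)*(-10944 + 9928) = -18818*(-1016) = 19119088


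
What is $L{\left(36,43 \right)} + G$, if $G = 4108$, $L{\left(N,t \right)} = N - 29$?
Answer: $4115$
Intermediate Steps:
$L{\left(N,t \right)} = -29 + N$ ($L{\left(N,t \right)} = N - 29 = -29 + N$)
$L{\left(36,43 \right)} + G = \left(-29 + 36\right) + 4108 = 7 + 4108 = 4115$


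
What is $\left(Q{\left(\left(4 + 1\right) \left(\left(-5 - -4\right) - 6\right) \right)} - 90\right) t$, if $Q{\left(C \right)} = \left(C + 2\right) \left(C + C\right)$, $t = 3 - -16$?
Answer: $42180$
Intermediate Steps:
$t = 19$ ($t = 3 + 16 = 19$)
$Q{\left(C \right)} = 2 C \left(2 + C\right)$ ($Q{\left(C \right)} = \left(2 + C\right) 2 C = 2 C \left(2 + C\right)$)
$\left(Q{\left(\left(4 + 1\right) \left(\left(-5 - -4\right) - 6\right) \right)} - 90\right) t = \left(2 \left(4 + 1\right) \left(\left(-5 - -4\right) - 6\right) \left(2 + \left(4 + 1\right) \left(\left(-5 - -4\right) - 6\right)\right) - 90\right) 19 = \left(2 \cdot 5 \left(\left(-5 + 4\right) - 6\right) \left(2 + 5 \left(\left(-5 + 4\right) - 6\right)\right) - 90\right) 19 = \left(2 \cdot 5 \left(-1 - 6\right) \left(2 + 5 \left(-1 - 6\right)\right) - 90\right) 19 = \left(2 \cdot 5 \left(-7\right) \left(2 + 5 \left(-7\right)\right) - 90\right) 19 = \left(2 \left(-35\right) \left(2 - 35\right) - 90\right) 19 = \left(2 \left(-35\right) \left(-33\right) - 90\right) 19 = \left(2310 - 90\right) 19 = 2220 \cdot 19 = 42180$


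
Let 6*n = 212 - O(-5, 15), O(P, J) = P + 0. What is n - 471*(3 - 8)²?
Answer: -70433/6 ≈ -11739.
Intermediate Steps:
O(P, J) = P
n = 217/6 (n = (212 - 1*(-5))/6 = (212 + 5)/6 = (⅙)*217 = 217/6 ≈ 36.167)
n - 471*(3 - 8)² = 217/6 - 471*(3 - 8)² = 217/6 - 471*(-5)² = 217/6 - 471*25 = 217/6 - 11775 = -70433/6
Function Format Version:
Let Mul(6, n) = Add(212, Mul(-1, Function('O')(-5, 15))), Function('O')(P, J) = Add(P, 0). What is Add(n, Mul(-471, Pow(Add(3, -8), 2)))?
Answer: Rational(-70433, 6) ≈ -11739.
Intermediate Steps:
Function('O')(P, J) = P
n = Rational(217, 6) (n = Mul(Rational(1, 6), Add(212, Mul(-1, -5))) = Mul(Rational(1, 6), Add(212, 5)) = Mul(Rational(1, 6), 217) = Rational(217, 6) ≈ 36.167)
Add(n, Mul(-471, Pow(Add(3, -8), 2))) = Add(Rational(217, 6), Mul(-471, Pow(Add(3, -8), 2))) = Add(Rational(217, 6), Mul(-471, Pow(-5, 2))) = Add(Rational(217, 6), Mul(-471, 25)) = Add(Rational(217, 6), -11775) = Rational(-70433, 6)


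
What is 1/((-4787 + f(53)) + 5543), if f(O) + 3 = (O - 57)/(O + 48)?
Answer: 101/76049 ≈ 0.0013281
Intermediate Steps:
f(O) = -3 + (-57 + O)/(48 + O) (f(O) = -3 + (O - 57)/(O + 48) = -3 + (-57 + O)/(48 + O))
1/((-4787 + f(53)) + 5543) = 1/((-4787 + (-201 - 2*53)/(48 + 53)) + 5543) = 1/((-4787 + (-201 - 106)/101) + 5543) = 1/((-4787 + (1/101)*(-307)) + 5543) = 1/((-4787 - 307/101) + 5543) = 1/(-483794/101 + 5543) = 1/(76049/101) = 101/76049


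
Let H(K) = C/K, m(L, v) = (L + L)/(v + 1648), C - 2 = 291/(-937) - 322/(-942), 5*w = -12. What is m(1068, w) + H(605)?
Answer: 1181391020/907809639 ≈ 1.3014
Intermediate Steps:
w = -12/5 (w = (1/5)*(-12) = -12/5 ≈ -2.4000)
C = 896450/441327 (C = 2 + (291/(-937) - 322/(-942)) = 2 + (291*(-1/937) - 322*(-1/942)) = 2 + (-291/937 + 161/471) = 2 + 13796/441327 = 896450/441327 ≈ 2.0313)
m(L, v) = 2*L/(1648 + v) (m(L, v) = (2*L)/(1648 + v) = 2*L/(1648 + v))
H(K) = 896450/(441327*K)
m(1068, w) + H(605) = 2*1068/(1648 - 12/5) + (896450/441327)/605 = 2*1068/(8228/5) + (896450/441327)*(1/605) = 2*1068*(5/8228) + 179290/53400567 = 2670/2057 + 179290/53400567 = 1181391020/907809639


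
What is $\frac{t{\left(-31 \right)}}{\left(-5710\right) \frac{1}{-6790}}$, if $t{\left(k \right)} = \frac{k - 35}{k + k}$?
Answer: $\frac{22407}{17701} \approx 1.2659$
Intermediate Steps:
$t{\left(k \right)} = \frac{-35 + k}{2 k}$
$\frac{t{\left(-31 \right)}}{\left(-5710\right) \frac{1}{-6790}} = \frac{\frac{1}{2} \frac{1}{-31} \left(-35 - 31\right)}{\left(-5710\right) \frac{1}{-6790}} = \frac{\frac{1}{2} \left(- \frac{1}{31}\right) \left(-66\right)}{\left(-5710\right) \left(- \frac{1}{6790}\right)} = \frac{33}{31 \cdot \frac{571}{679}} = \frac{33}{31} \cdot \frac{679}{571} = \frac{22407}{17701}$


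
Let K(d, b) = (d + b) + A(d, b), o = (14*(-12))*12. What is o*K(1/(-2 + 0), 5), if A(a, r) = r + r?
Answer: -29232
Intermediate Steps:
A(a, r) = 2*r
o = -2016 (o = -168*12 = -2016)
K(d, b) = d + 3*b (K(d, b) = (d + b) + 2*b = (b + d) + 2*b = d + 3*b)
o*K(1/(-2 + 0), 5) = -2016*(1/(-2 + 0) + 3*5) = -2016*(1/(-2) + 15) = -2016*(-½ + 15) = -2016*29/2 = -29232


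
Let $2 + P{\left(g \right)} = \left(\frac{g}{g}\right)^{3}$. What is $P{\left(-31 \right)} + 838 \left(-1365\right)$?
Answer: $-1143871$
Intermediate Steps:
$P{\left(g \right)} = -1$ ($P{\left(g \right)} = -2 + \left(\frac{g}{g}\right)^{3} = -2 + 1^{3} = -2 + 1 = -1$)
$P{\left(-31 \right)} + 838 \left(-1365\right) = -1 + 838 \left(-1365\right) = -1 - 1143870 = -1143871$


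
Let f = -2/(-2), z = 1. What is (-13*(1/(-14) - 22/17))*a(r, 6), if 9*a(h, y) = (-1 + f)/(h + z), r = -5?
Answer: 0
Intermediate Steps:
f = 1 (f = -2*(-½) = 1)
a(h, y) = 0 (a(h, y) = ((-1 + 1)/(h + 1))/9 = (0/(1 + h))/9 = (⅑)*0 = 0)
(-13*(1/(-14) - 22/17))*a(r, 6) = -13*(1/(-14) - 22/17)*0 = -13*(1*(-1/14) - 22*1/17)*0 = -13*(-1/14 - 22/17)*0 = -13*(-325/238)*0 = (4225/238)*0 = 0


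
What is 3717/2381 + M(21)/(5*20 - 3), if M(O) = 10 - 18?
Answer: 341501/230957 ≈ 1.4786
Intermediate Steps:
M(O) = -8
3717/2381 + M(21)/(5*20 - 3) = 3717/2381 - 8/(5*20 - 3) = 3717*(1/2381) - 8/(100 - 3) = 3717/2381 - 8/97 = 341501/230957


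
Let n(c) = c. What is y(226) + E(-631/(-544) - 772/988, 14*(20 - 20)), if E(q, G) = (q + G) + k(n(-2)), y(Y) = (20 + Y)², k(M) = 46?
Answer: 8137645681/134368 ≈ 60562.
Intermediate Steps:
E(q, G) = 46 + G + q (E(q, G) = (q + G) + 46 = (G + q) + 46 = 46 + G + q)
y(226) + E(-631/(-544) - 772/988, 14*(20 - 20)) = (20 + 226)² + (46 + 14*(20 - 20) + (-631/(-544) - 772/988)) = 246² + (46 + 14*0 + (-631*(-1/544) - 772*1/988)) = 60516 + (46 + 0 + (631/544 - 193/247)) = 60516 + (46 + 0 + 50865/134368) = 60516 + 6231793/134368 = 8137645681/134368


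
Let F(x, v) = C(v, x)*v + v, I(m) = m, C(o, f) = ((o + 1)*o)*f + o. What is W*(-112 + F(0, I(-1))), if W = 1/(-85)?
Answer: 112/85 ≈ 1.3176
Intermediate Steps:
C(o, f) = o + f*o*(1 + o) (C(o, f) = ((1 + o)*o)*f + o = (o*(1 + o))*f + o = f*o*(1 + o) + o = o + f*o*(1 + o))
W = -1/85 ≈ -0.011765
F(x, v) = v + v**2*(1 + x + v*x) (F(x, v) = (v*(1 + x + x*v))*v + v = (v*(1 + x + v*x))*v + v = v**2*(1 + x + v*x) + v = v + v**2*(1 + x + v*x))
W*(-112 + F(0, I(-1))) = -(-112 - (1 - (1 + 0 - 1*0)))/85 = -(-112 - (1 - (1 + 0 + 0)))/85 = -(-112 - (1 - 1*1))/85 = -(-112 - (1 - 1))/85 = -(-112 - 1*0)/85 = -(-112 + 0)/85 = -1/85*(-112) = 112/85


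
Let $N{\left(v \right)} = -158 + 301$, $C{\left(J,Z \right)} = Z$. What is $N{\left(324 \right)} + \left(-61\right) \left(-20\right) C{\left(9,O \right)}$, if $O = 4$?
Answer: $5023$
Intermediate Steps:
$N{\left(v \right)} = 143$
$N{\left(324 \right)} + \left(-61\right) \left(-20\right) C{\left(9,O \right)} = 143 + \left(-61\right) \left(-20\right) 4 = 143 + 1220 \cdot 4 = 143 + 4880 = 5023$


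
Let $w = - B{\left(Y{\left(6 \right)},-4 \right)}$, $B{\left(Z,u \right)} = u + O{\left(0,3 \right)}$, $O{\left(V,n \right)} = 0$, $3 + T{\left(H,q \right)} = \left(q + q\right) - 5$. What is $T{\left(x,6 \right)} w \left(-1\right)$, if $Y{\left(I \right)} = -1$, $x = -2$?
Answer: $-16$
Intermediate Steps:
$T{\left(H,q \right)} = -8 + 2 q$ ($T{\left(H,q \right)} = -3 + \left(\left(q + q\right) - 5\right) = -3 + \left(2 q - 5\right) = -3 + \left(-5 + 2 q\right) = -8 + 2 q$)
$B{\left(Z,u \right)} = u$ ($B{\left(Z,u \right)} = u + 0 = u$)
$w = 4$ ($w = \left(-1\right) \left(-4\right) = 4$)
$T{\left(x,6 \right)} w \left(-1\right) = \left(-8 + 2 \cdot 6\right) 4 \left(-1\right) = \left(-8 + 12\right) 4 \left(-1\right) = 4 \cdot 4 \left(-1\right) = 16 \left(-1\right) = -16$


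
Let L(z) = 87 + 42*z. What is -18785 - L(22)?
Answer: -19796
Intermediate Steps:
-18785 - L(22) = -18785 - (87 + 42*22) = -18785 - (87 + 924) = -18785 - 1*1011 = -18785 - 1011 = -19796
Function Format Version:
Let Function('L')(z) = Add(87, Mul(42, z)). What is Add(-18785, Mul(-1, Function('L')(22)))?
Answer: -19796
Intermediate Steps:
Add(-18785, Mul(-1, Function('L')(22))) = Add(-18785, Mul(-1, Add(87, Mul(42, 22)))) = Add(-18785, Mul(-1, Add(87, 924))) = Add(-18785, Mul(-1, 1011)) = Add(-18785, -1011) = -19796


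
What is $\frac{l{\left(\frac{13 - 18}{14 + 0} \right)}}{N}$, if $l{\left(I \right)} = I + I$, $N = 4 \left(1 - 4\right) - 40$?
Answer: $\frac{5}{364} \approx 0.013736$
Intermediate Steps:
$N = -52$ ($N = 4 \left(-3\right) - 40 = -12 - 40 = -52$)
$l{\left(I \right)} = 2 I$
$\frac{l{\left(\frac{13 - 18}{14 + 0} \right)}}{N} = \frac{2 \frac{13 - 18}{14 + 0}}{-52} = 2 \left(- \frac{5}{14}\right) \left(- \frac{1}{52}\right) = \left(- \frac{5}{7}\right) \left(- \frac{1}{52}\right) = \frac{5}{364}$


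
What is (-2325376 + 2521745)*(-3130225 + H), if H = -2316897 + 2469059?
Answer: -584799253247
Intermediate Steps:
H = 152162
(-2325376 + 2521745)*(-3130225 + H) = (-2325376 + 2521745)*(-3130225 + 152162) = 196369*(-2978063) = -584799253247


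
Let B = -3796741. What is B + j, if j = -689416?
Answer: -4486157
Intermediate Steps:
B + j = -3796741 - 689416 = -4486157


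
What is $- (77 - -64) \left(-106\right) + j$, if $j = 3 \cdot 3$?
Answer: $14955$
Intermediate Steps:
$j = 9$
$- (77 - -64) \left(-106\right) + j = - (77 - -64) \left(-106\right) + 9 = - (77 + 64) \left(-106\right) + 9 = \left(-1\right) 141 \left(-106\right) + 9 = \left(-141\right) \left(-106\right) + 9 = 14946 + 9 = 14955$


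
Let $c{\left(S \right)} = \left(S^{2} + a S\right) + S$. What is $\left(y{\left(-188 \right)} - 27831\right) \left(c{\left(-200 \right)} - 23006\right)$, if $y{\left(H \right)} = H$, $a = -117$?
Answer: $-1126195686$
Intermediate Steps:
$c{\left(S \right)} = S^{2} - 116 S$ ($c{\left(S \right)} = \left(S^{2} - 117 S\right) + S = S^{2} - 116 S$)
$\left(y{\left(-188 \right)} - 27831\right) \left(c{\left(-200 \right)} - 23006\right) = \left(-188 - 27831\right) \left(- 200 \left(-116 - 200\right) - 23006\right) = - 28019 \left(\left(-200\right) \left(-316\right) - 23006\right) = - 28019 \left(63200 - 23006\right) = \left(-28019\right) 40194 = -1126195686$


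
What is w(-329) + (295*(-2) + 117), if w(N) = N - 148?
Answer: -950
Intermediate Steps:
w(N) = -148 + N
w(-329) + (295*(-2) + 117) = (-148 - 329) + (295*(-2) + 117) = -477 + (-590 + 117) = -477 - 473 = -950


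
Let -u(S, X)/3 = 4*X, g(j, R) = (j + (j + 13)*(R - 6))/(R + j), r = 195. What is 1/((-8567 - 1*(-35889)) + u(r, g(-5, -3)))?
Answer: 2/54413 ≈ 3.6756e-5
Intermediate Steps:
g(j, R) = (j + (-6 + R)*(13 + j))/(R + j) (g(j, R) = (j + (13 + j)*(-6 + R))/(R + j) = (j + (-6 + R)*(13 + j))/(R + j))
u(S, X) = -12*X
1/((-8567 - 1*(-35889)) + u(r, g(-5, -3))) = 1/((-8567 - 1*(-35889)) - 12*(-78 - 5*(-5) + 13*(-3) - 3*(-5))/(-3 - 5)) = 1/((-8567 + 35889) - 12*(-78 + 25 - 39 + 15)/(-8)) = 1/(27322 - (-3)*(-77)/2) = 1/(27322 - 12*77/8) = 1/(27322 - 231/2) = 1/(54413/2) = 2/54413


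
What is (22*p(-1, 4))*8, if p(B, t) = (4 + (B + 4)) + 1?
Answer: 1408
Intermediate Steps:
p(B, t) = 9 + B (p(B, t) = (4 + (4 + B)) + 1 = (8 + B) + 1 = 9 + B)
(22*p(-1, 4))*8 = (22*(9 - 1))*8 = (22*8)*8 = 176*8 = 1408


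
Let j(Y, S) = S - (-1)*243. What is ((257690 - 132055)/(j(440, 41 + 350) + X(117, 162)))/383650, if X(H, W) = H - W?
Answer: 25127/45193970 ≈ 0.00055598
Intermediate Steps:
j(Y, S) = 243 + S (j(Y, S) = S - 1*(-243) = S + 243 = 243 + S)
((257690 - 132055)/(j(440, 41 + 350) + X(117, 162)))/383650 = ((257690 - 132055)/((243 + (41 + 350)) + (117 - 1*162)))/383650 = (125635/((243 + 391) + (117 - 162)))*(1/383650) = (125635/(634 - 45))*(1/383650) = (125635/589)*(1/383650) = 25127/45193970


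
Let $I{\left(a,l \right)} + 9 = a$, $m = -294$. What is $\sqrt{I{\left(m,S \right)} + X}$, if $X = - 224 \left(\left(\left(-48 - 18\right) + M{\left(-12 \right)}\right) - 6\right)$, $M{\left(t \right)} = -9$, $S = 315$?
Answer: $\sqrt{17841} \approx 133.57$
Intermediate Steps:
$I{\left(a,l \right)} = -9 + a$
$X = 18144$ ($X = - 224 \left(\left(\left(-48 - 18\right) - 9\right) - 6\right) = - 224 \left(\left(-66 - 9\right) - 6\right) = - 224 \left(-75 - 6\right) = \left(-224\right) \left(-81\right) = 18144$)
$\sqrt{I{\left(m,S \right)} + X} = \sqrt{\left(-9 - 294\right) + 18144} = \sqrt{-303 + 18144} = \sqrt{17841}$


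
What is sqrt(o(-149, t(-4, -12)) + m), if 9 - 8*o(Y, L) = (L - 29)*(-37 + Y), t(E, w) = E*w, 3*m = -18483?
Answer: I*sqrt(91490)/4 ≈ 75.618*I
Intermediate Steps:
m = -6161 (m = (1/3)*(-18483) = -6161)
o(Y, L) = 9/8 - (-37 + Y)*(-29 + L)/8 (o(Y, L) = 9/8 - (L - 29)*(-37 + Y)/8 = 9/8 - (-29 + L)*(-37 + Y)/8 = 9/8 - (-37 + Y)*(-29 + L)/8)
sqrt(o(-149, t(-4, -12)) + m) = sqrt((-133 + (29/8)*(-149) + 37*(-4*(-12))/8 - 1/8*(-4*(-12))*(-149)) - 6161) = sqrt((-133 - 4321/8 + (37/8)*48 - 1/8*48*(-149)) - 6161) = sqrt((-133 - 4321/8 + 222 + 894) - 6161) = sqrt(3543/8 - 6161) = sqrt(-45745/8) = I*sqrt(91490)/4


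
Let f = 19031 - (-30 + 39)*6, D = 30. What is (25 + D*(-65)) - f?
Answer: -20902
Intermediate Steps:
f = 18977 (f = 19031 - 9*6 = 19031 - 1*54 = 19031 - 54 = 18977)
(25 + D*(-65)) - f = (25 + 30*(-65)) - 1*18977 = (25 - 1950) - 18977 = -1925 - 18977 = -20902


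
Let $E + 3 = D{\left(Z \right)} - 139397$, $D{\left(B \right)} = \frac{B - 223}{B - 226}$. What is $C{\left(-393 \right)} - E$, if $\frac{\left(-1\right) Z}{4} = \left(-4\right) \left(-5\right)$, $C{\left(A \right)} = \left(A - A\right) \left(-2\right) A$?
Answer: $\frac{14218699}{102} \approx 1.394 \cdot 10^{5}$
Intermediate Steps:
$C{\left(A \right)} = 0$ ($C{\left(A \right)} = 0 \left(-2\right) A = 0 A = 0$)
$Z = -80$ ($Z = - 4 \left(\left(-4\right) \left(-5\right)\right) = \left(-4\right) 20 = -80$)
$D{\left(B \right)} = \frac{-223 + B}{-226 + B}$
$E = - \frac{14218699}{102}$ ($E = -3 - \left(139397 - \frac{-223 - 80}{-226 - 80}\right) = -3 - \left(139397 - \frac{1}{-306} \left(-303\right)\right) = -3 - \frac{14218393}{102} = - \frac{14218699}{102} \approx -1.394 \cdot 10^{5}$)
$C{\left(-393 \right)} - E = 0 - - \frac{14218699}{102} = 0 + \frac{14218699}{102} = \frac{14218699}{102}$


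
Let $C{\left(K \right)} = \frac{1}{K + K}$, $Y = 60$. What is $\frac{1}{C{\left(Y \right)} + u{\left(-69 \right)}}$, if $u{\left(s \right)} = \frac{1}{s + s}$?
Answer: $920$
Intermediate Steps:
$C{\left(K \right)} = \frac{1}{2 K}$
$u{\left(s \right)} = \frac{1}{2 s}$
$\frac{1}{C{\left(Y \right)} + u{\left(-69 \right)}} = \frac{1}{\frac{1}{2 \cdot 60} + \frac{1}{2 \left(-69\right)}} = \frac{1}{\frac{1}{2} \cdot \frac{1}{60} + \frac{1}{2} \left(- \frac{1}{69}\right)} = \frac{1}{\frac{1}{120} - \frac{1}{138}} = \frac{1}{\frac{1}{920}} = 920$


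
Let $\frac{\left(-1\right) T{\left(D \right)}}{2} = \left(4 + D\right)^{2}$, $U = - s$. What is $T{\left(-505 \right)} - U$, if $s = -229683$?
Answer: $-731685$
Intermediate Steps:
$U = 229683$ ($U = \left(-1\right) \left(-229683\right) = 229683$)
$T{\left(D \right)} = - 2 \left(4 + D\right)^{2}$
$T{\left(-505 \right)} - U = - 2 \left(4 - 505\right)^{2} - 229683 = - 2 \left(-501\right)^{2} - 229683 = \left(-2\right) 251001 - 229683 = -502002 - 229683 = -731685$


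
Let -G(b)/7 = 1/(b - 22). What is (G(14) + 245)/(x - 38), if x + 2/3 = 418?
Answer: 5901/9104 ≈ 0.64818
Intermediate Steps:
x = 1252/3 (x = -⅔ + 418 = 1252/3 ≈ 417.33)
G(b) = -7/(-22 + b) (G(b) = -7/(b - 22) = -7/(-22 + b))
(G(14) + 245)/(x - 38) = (-7/(-22 + 14) + 245)/(1252/3 - 38) = (-7/(-8) + 245)/(1138/3) = (-7*(-⅛) + 245)*(3/1138) = (7/8 + 245)*(3/1138) = (1967/8)*(3/1138) = 5901/9104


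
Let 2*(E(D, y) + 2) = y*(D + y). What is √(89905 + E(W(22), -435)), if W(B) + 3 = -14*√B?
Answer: √(185168 + 3045*√22) ≈ 446.60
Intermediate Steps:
W(B) = -3 - 14*√B
E(D, y) = -2 + y*(D + y)/2 (E(D, y) = -2 + (y*(D + y))/2 = -2 + y*(D + y)/2)
√(89905 + E(W(22), -435)) = √(89905 + (-2 + (½)*(-435)² + (½)*(-3 - 14*√22)*(-435))) = √(89905 + (-2 + (½)*189225 + (1305/2 + 3045*√22))) = √(89905 + (-2 + 189225/2 + (1305/2 + 3045*√22))) = √(89905 + (95263 + 3045*√22)) = √(185168 + 3045*√22)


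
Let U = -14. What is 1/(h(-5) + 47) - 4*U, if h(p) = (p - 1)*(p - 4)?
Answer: 5657/101 ≈ 56.010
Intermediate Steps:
h(p) = (-1 + p)*(-4 + p)
1/(h(-5) + 47) - 4*U = 1/((4 + (-5)² - 5*(-5)) + 47) - 4*(-14) = 1/((4 + 25 + 25) + 47) + 56 = 1/(54 + 47) + 56 = 1/101 + 56 = 5657/101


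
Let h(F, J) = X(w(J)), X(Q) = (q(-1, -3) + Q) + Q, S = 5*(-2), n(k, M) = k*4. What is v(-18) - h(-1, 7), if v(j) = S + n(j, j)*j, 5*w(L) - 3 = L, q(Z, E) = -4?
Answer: 1286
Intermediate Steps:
w(L) = ⅗ + L/5
n(k, M) = 4*k
S = -10
X(Q) = -4 + 2*Q (X(Q) = (-4 + Q) + Q = -4 + 2*Q)
h(F, J) = -14/5 + 2*J/5 (h(F, J) = -4 + 2*(⅗ + J/5) = -4 + (6/5 + 2*J/5) = -14/5 + 2*J/5)
v(j) = -10 + 4*j² (v(j) = -10 + (4*j)*j = -10 + 4*j²)
v(-18) - h(-1, 7) = (-10 + 4*(-18)²) - (-14/5 + (⅖)*7) = (-10 + 4*324) - (-14/5 + 14/5) = (-10 + 1296) - 1*0 = 1286 + 0 = 1286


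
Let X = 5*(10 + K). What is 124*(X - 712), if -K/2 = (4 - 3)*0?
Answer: -82088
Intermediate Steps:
K = 0 (K = -2*(4 - 3)*0 = -2*0 = 0)
X = 50 (X = 5*(10 + 0) = 5*10 = 50)
124*(X - 712) = 124*(50 - 712) = 124*(-662) = -82088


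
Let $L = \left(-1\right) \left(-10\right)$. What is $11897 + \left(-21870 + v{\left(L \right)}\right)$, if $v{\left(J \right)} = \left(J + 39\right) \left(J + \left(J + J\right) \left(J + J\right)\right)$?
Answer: $10117$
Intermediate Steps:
$L = 10$
$v{\left(J \right)} = \left(39 + J\right) \left(J + 4 J^{2}\right)$ ($v{\left(J \right)} = \left(39 + J\right) \left(J + 2 J 2 J\right) = \left(39 + J\right) \left(J + 4 J^{2}\right)$)
$11897 + \left(-21870 + v{\left(L \right)}\right) = 11897 - \left(21870 - 10 \left(39 + 4 \cdot 10^{2} + 157 \cdot 10\right)\right) = 11897 - \left(21870 - 10 \left(39 + 4 \cdot 100 + 1570\right)\right) = 11897 - \left(21870 - 10 \left(39 + 400 + 1570\right)\right) = 11897 + \left(-21870 + 10 \cdot 2009\right) = 11897 + \left(-21870 + 20090\right) = 11897 - 1780 = 10117$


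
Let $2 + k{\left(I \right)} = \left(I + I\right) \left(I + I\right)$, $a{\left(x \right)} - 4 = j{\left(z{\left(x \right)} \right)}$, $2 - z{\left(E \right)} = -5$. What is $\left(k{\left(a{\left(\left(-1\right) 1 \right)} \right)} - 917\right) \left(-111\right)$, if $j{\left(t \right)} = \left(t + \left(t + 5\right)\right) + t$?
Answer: $-297591$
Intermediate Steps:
$z{\left(E \right)} = 7$ ($z{\left(E \right)} = 2 - -5 = 2 + 5 = 7$)
$j{\left(t \right)} = 5 + 3 t$ ($j{\left(t \right)} = \left(t + \left(5 + t\right)\right) + t = \left(5 + 2 t\right) + t = 5 + 3 t$)
$a{\left(x \right)} = 30$ ($a{\left(x \right)} = 4 + \left(5 + 3 \cdot 7\right) = 4 + \left(5 + 21\right) = 4 + 26 = 30$)
$k{\left(I \right)} = -2 + 4 I^{2}$ ($k{\left(I \right)} = -2 + \left(I + I\right) \left(I + I\right) = -2 + 2 I 2 I = -2 + 4 I^{2}$)
$\left(k{\left(a{\left(\left(-1\right) 1 \right)} \right)} - 917\right) \left(-111\right) = \left(\left(-2 + 4 \cdot 30^{2}\right) - 917\right) \left(-111\right) = \left(\left(-2 + 4 \cdot 900\right) - 917\right) \left(-111\right) = \left(\left(-2 + 3600\right) - 917\right) \left(-111\right) = \left(3598 - 917\right) \left(-111\right) = 2681 \left(-111\right) = -297591$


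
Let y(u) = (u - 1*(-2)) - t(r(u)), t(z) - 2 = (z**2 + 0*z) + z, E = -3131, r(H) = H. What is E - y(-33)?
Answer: -2042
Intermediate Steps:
t(z) = 2 + z + z**2 (t(z) = 2 + ((z**2 + 0*z) + z) = 2 + ((z**2 + 0) + z) = 2 + (z**2 + z) = 2 + (z + z**2) = 2 + z + z**2)
y(u) = -u**2 (y(u) = (u - 1*(-2)) - (2 + u + u**2) = (u + 2) + (-2 - u - u**2) = (2 + u) + (-2 - u - u**2) = -u**2)
E - y(-33) = -3131 - (-1)*(-33)**2 = -3131 - (-1)*1089 = -3131 - 1*(-1089) = -3131 + 1089 = -2042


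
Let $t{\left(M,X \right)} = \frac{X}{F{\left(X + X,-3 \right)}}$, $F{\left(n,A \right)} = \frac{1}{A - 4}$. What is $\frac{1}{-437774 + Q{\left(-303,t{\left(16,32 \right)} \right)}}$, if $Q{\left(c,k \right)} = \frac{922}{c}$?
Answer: $- \frac{303}{132646444} \approx -2.2843 \cdot 10^{-6}$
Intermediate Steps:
$F{\left(n,A \right)} = \frac{1}{-4 + A}$
$t{\left(M,X \right)} = - 7 X$ ($t{\left(M,X \right)} = \frac{X}{\frac{1}{-4 - 3}} = \frac{X}{\frac{1}{-7}} = \frac{X}{- \frac{1}{7}} = X \left(-7\right) = - 7 X$)
$\frac{1}{-437774 + Q{\left(-303,t{\left(16,32 \right)} \right)}} = \frac{1}{-437774 + \frac{922}{-303}} = \frac{1}{-437774 + 922 \left(- \frac{1}{303}\right)} = \frac{1}{-437774 - \frac{922}{303}} = \frac{1}{- \frac{132646444}{303}} = - \frac{303}{132646444}$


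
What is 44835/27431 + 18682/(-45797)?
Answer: 1540842553/1256257507 ≈ 1.2265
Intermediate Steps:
44835/27431 + 18682/(-45797) = 44835*(1/27431) + 18682*(-1/45797) = 44835/27431 - 18682/45797 = 1540842553/1256257507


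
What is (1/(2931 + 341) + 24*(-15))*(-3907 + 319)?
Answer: 1056593343/818 ≈ 1.2917e+6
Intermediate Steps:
(1/(2931 + 341) + 24*(-15))*(-3907 + 319) = (1/3272 - 360)*(-3588) = -1177919/3272*(-3588) = 1056593343/818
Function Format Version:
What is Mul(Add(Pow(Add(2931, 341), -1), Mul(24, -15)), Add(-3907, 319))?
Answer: Rational(1056593343, 818) ≈ 1.2917e+6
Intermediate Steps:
Mul(Add(Pow(Add(2931, 341), -1), Mul(24, -15)), Add(-3907, 319)) = Mul(Add(Pow(3272, -1), -360), -3588) = Mul(Add(Rational(1, 3272), -360), -3588) = Mul(Rational(-1177919, 3272), -3588) = Rational(1056593343, 818)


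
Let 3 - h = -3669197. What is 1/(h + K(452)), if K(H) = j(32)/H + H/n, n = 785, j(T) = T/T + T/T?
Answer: 177410/650952874937 ≈ 2.7254e-7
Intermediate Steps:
h = 3669200 (h = 3 - 1*(-3669197) = 3 + 3669197 = 3669200)
j(T) = 2 (j(T) = 1 + 1 = 2)
K(H) = 2/H + H/785
1/(h + K(452)) = 1/(3669200 + (2/452 + (1/785)*452)) = 1/(3669200 + (2*(1/452) + 452/785)) = 1/(3669200 + (1/226 + 452/785)) = 1/(3669200 + 102937/177410) = 1/(650952874937/177410) = 177410/650952874937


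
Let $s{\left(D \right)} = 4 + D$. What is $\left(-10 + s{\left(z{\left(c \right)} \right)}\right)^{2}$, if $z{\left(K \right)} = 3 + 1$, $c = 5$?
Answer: $4$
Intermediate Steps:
$z{\left(K \right)} = 4$
$\left(-10 + s{\left(z{\left(c \right)} \right)}\right)^{2} = \left(-10 + \left(4 + 4\right)\right)^{2} = \left(-10 + 8\right)^{2} = \left(-2\right)^{2} = 4$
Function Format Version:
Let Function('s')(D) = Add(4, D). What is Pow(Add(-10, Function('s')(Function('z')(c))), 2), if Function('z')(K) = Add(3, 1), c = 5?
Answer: 4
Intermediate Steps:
Function('z')(K) = 4
Pow(Add(-10, Function('s')(Function('z')(c))), 2) = Pow(Add(-10, Add(4, 4)), 2) = Pow(Add(-10, 8), 2) = Pow(-2, 2) = 4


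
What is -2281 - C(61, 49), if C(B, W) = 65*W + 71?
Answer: -5537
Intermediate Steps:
C(B, W) = 71 + 65*W
-2281 - C(61, 49) = -2281 - (71 + 65*49) = -2281 - (71 + 3185) = -2281 - 1*3256 = -2281 - 3256 = -5537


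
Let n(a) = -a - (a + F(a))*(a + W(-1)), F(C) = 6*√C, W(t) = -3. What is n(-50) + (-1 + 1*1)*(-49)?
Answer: -2600 + 1590*I*√2 ≈ -2600.0 + 2248.6*I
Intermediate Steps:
n(a) = -a - (-3 + a)*(a + 6*√a) (n(a) = -a - (a + 6*√a)*(a - 3) = -a - (a + 6*√a)*(-3 + a) = -a - (-3 + a)*(a + 6*√a))
n(-50) + (-1 + 1*1)*(-49) = (-1*(-50)² - (-1500)*I*√2 + 2*(-50) + 18*√(-50)) + (-1 + 1*1)*(-49) = (-1*2500 - (-1500)*I*√2 - 100 + 18*(5*I*√2)) + (-1 + 1)*(-49) = (-2500 + 1500*I*√2 - 100 + 90*I*√2) + 0*(-49) = (-2600 + 1590*I*√2) + 0 = -2600 + 1590*I*√2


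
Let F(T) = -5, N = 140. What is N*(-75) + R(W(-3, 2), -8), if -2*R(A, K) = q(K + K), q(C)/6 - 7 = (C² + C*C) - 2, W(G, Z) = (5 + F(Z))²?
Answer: -12051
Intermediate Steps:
W(G, Z) = 0 (W(G, Z) = (5 - 5)² = 0² = 0)
q(C) = 30 + 12*C² (q(C) = 42 + 6*((C² + C*C) - 2) = 42 + 6*((C² + C²) - 2) = 42 + 6*(2*C² - 2) = 42 + 6*(-2 + 2*C²) = 42 + (-12 + 12*C²) = 30 + 12*C²)
R(A, K) = -15 - 24*K² (R(A, K) = -(30 + 12*(K + K)²)/2 = -(30 + 12*(2*K)²)/2 = -(30 + 12*(4*K²))/2 = -(30 + 48*K²)/2 = -15 - 24*K²)
N*(-75) + R(W(-3, 2), -8) = 140*(-75) + (-15 - 24*(-8)²) = -10500 + (-15 - 24*64) = -10500 + (-15 - 1536) = -10500 - 1551 = -12051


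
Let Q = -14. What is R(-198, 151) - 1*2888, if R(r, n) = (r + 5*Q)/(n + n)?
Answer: -436222/151 ≈ -2888.9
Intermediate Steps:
R(r, n) = (-70 + r)/(2*n) (R(r, n) = (r + 5*(-14))/(n + n) = (r - 70)/((2*n)) = (-70 + r)*(1/(2*n)) = (-70 + r)/(2*n))
R(-198, 151) - 1*2888 = (1/2)*(-70 - 198)/151 - 1*2888 = (1/2)*(1/151)*(-268) - 2888 = -134/151 - 2888 = -436222/151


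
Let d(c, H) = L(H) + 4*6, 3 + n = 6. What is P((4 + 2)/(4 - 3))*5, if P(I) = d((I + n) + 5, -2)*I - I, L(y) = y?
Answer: 630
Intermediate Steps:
n = 3 (n = -3 + 6 = 3)
d(c, H) = 24 + H (d(c, H) = H + 4*6 = H + 24 = 24 + H)
P(I) = 21*I (P(I) = (24 - 2)*I - I = 22*I - I = 21*I)
P((4 + 2)/(4 - 3))*5 = (21*((4 + 2)/(4 - 3)))*5 = (21*(6/1))*5 = (21*(6*1))*5 = (21*6)*5 = 126*5 = 630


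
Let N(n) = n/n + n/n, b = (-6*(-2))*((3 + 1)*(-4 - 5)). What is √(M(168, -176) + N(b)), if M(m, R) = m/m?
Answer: √3 ≈ 1.7320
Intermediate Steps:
M(m, R) = 1
b = -432 (b = 12*(4*(-9)) = 12*(-36) = -432)
N(n) = 2 (N(n) = 1 + 1 = 2)
√(M(168, -176) + N(b)) = √(1 + 2) = √3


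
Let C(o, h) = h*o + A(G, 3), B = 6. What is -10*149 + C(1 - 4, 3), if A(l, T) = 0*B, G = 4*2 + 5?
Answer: -1499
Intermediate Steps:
G = 13 (G = 8 + 5 = 13)
A(l, T) = 0 (A(l, T) = 0*6 = 0)
C(o, h) = h*o (C(o, h) = h*o + 0 = h*o)
-10*149 + C(1 - 4, 3) = -10*149 + 3*(1 - 4) = -1490 + 3*(-3) = -1490 - 9 = -1499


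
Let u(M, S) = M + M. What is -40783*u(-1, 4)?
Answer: 81566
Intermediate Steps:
u(M, S) = 2*M
-40783*u(-1, 4) = -81566*(-1) = -40783*(-2) = 81566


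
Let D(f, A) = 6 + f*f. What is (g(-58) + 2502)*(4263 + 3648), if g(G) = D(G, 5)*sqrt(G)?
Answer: 19793322 + 26660070*I*sqrt(58) ≈ 1.9793e+7 + 2.0304e+8*I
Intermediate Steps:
D(f, A) = 6 + f**2
g(G) = sqrt(G)*(6 + G**2) (g(G) = (6 + G**2)*sqrt(G) = sqrt(G)*(6 + G**2))
(g(-58) + 2502)*(4263 + 3648) = (sqrt(-58)*(6 + (-58)**2) + 2502)*(4263 + 3648) = ((I*sqrt(58))*(6 + 3364) + 2502)*7911 = ((I*sqrt(58))*3370 + 2502)*7911 = (3370*I*sqrt(58) + 2502)*7911 = (2502 + 3370*I*sqrt(58))*7911 = 19793322 + 26660070*I*sqrt(58)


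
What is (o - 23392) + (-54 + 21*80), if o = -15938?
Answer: -37704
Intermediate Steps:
(o - 23392) + (-54 + 21*80) = (-15938 - 23392) + (-54 + 21*80) = -39330 + (-54 + 1680) = -39330 + 1626 = -37704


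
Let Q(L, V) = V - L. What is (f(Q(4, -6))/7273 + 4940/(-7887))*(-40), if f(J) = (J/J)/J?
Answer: 1437176348/57362151 ≈ 25.054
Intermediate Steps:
f(J) = 1/J
(f(Q(4, -6))/7273 + 4940/(-7887))*(-40) = (1/(-6 - 1*4*7273) + 4940/(-7887))*(-40) = ((1/7273)/(-6 - 4) + 4940*(-1/7887))*(-40) = ((1/7273)/(-10) - 4940/7887)*(-40) = (-⅒*1/7273 - 4940/7887)*(-40) = (-1/72730 - 4940/7887)*(-40) = -359294087/573621510*(-40) = 1437176348/57362151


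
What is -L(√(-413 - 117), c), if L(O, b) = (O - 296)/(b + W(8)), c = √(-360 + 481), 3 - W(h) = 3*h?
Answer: -148/5 + I*√530/10 ≈ -29.6 + 2.3022*I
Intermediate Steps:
W(h) = 3 - 3*h
c = 11 (c = √121 = 11)
L(O, b) = (-296 + O)/(-21 + b) (L(O, b) = (O - 296)/(b + (3 - 3*8)) = (-296 + O)/(b + (3 - 24)) = (-296 + O)/(b - 21) = (-296 + O)/(-21 + b))
-L(√(-413 - 117), c) = -(-296 + √(-413 - 117))/(-21 + 11) = -(-296 + √(-530))/(-10) = -(-1)*(-296 + I*√530)/10 = -(148/5 - I*√530/10) = -148/5 + I*√530/10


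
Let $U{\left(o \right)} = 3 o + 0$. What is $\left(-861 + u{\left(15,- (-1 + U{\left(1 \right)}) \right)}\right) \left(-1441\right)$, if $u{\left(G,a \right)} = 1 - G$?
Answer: $1260875$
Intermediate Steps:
$U{\left(o \right)} = 3 o$
$\left(-861 + u{\left(15,- (-1 + U{\left(1 \right)}) \right)}\right) \left(-1441\right) = \left(-861 + \left(1 - 15\right)\right) \left(-1441\right) = \left(-861 - 14\right) \left(-1441\right) = \left(-875\right) \left(-1441\right) = 1260875$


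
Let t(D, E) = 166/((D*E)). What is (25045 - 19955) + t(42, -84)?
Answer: 8978677/1764 ≈ 5090.0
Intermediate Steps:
t(D, E) = 166/(D*E) (t(D, E) = 166*(1/(D*E)) = 166/(D*E))
(25045 - 19955) + t(42, -84) = (25045 - 19955) + 166/(42*(-84)) = 5090 + 166*(1/42)*(-1/84) = 5090 - 83/1764 = 8978677/1764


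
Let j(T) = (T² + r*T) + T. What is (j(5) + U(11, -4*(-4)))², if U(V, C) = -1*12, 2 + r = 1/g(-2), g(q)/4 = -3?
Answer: 8281/144 ≈ 57.507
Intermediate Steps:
g(q) = -12 (g(q) = 4*(-3) = -12)
r = -25/12 (r = -2 + 1/(-12) = -2 - 1/12 = -25/12 ≈ -2.0833)
j(T) = T² - 13*T/12 (j(T) = (T² - 25*T/12) + T = T² - 13*T/12)
U(V, C) = -12
(j(5) + U(11, -4*(-4)))² = ((1/12)*5*(-13 + 12*5) - 12)² = ((1/12)*5*(-13 + 60) - 12)² = ((1/12)*5*47 - 12)² = (235/12 - 12)² = (91/12)² = 8281/144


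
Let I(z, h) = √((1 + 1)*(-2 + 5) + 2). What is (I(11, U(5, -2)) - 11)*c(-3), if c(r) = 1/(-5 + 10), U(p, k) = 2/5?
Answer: -11/5 + 2*√2/5 ≈ -1.6343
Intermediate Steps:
U(p, k) = ⅖ (U(p, k) = 2*(⅕) = ⅖)
I(z, h) = 2*√2 (I(z, h) = √(2*3 + 2) = √(6 + 2) = √8 = 2*√2)
c(r) = ⅕ (c(r) = 1/5 = ⅕)
(I(11, U(5, -2)) - 11)*c(-3) = (2*√2 - 11)*(⅕) = (-11 + 2*√2)*(⅕) = -11/5 + 2*√2/5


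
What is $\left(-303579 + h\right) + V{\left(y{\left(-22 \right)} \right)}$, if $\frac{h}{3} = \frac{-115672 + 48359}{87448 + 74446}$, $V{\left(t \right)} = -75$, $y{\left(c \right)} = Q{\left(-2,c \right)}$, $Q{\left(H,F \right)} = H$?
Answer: $- \frac{49159962615}{161894} \approx -3.0366 \cdot 10^{5}$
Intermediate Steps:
$y{\left(c \right)} = -2$
$h = - \frac{201939}{161894}$ ($h = 3 \frac{-115672 + 48359}{87448 + 74446} = 3 \left(- \frac{67313}{161894}\right) = - \frac{201939}{161894} \approx -1.2474$)
$\left(-303579 + h\right) + V{\left(y{\left(-22 \right)} \right)} = \left(-303579 - \frac{201939}{161894}\right) - 75 = - \frac{49147820565}{161894} - 75 = - \frac{49159962615}{161894}$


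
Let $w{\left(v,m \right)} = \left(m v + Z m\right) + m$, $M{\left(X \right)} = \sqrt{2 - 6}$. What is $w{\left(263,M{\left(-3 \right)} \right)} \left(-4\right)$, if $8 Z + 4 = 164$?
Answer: $- 2272 i \approx - 2272.0 i$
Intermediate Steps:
$M{\left(X \right)} = 2 i$ ($M{\left(X \right)} = \sqrt{-4} = 2 i$)
$Z = 20$ ($Z = - \frac{1}{2} + \frac{1}{8} \cdot 164 = - \frac{1}{2} + \frac{41}{2} = 20$)
$w{\left(v,m \right)} = 21 m + m v$ ($w{\left(v,m \right)} = \left(m v + 20 m\right) + m = \left(20 m + m v\right) + m = 21 m + m v$)
$w{\left(263,M{\left(-3 \right)} \right)} \left(-4\right) = 2 i \left(21 + 263\right) \left(-4\right) = 2 i 284 \left(-4\right) = 568 i \left(-4\right) = - 2272 i$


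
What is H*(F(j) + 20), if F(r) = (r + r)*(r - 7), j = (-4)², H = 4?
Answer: 1232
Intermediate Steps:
j = 16
F(r) = 2*r*(-7 + r) (F(r) = (2*r)*(-7 + r) = 2*r*(-7 + r))
H*(F(j) + 20) = 4*(2*16*(-7 + 16) + 20) = 4*(2*16*9 + 20) = 4*(288 + 20) = 4*308 = 1232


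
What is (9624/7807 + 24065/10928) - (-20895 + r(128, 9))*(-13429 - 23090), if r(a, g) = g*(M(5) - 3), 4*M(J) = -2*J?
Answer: -65254991519327641/85314896 ≈ -7.6487e+8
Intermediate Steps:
M(J) = -J/2 (M(J) = (-2*J)/4 = -J/2)
r(a, g) = -11*g/2 (r(a, g) = g*(-½*5 - 3) = g*(-5/2 - 3) = g*(-11/2) = -11*g/2)
(9624/7807 + 24065/10928) - (-20895 + r(128, 9))*(-13429 - 23090) = (9624/7807 + 24065/10928) - (-20895 - 11/2*9)*(-13429 - 23090) = (9624*(1/7807) + 24065*(1/10928)) - (-20895 - 99/2)*(-36519) = (9624/7807 + 24065/10928) - (-41889)*(-36519)/2 = 293046527/85314896 - 1*1529744391/2 = 293046527/85314896 - 1529744391/2 = -65254991519327641/85314896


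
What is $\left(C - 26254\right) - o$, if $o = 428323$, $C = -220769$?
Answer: $-675346$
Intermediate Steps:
$\left(C - 26254\right) - o = \left(-220769 - 26254\right) - 428323 = -247023 - 428323 = -675346$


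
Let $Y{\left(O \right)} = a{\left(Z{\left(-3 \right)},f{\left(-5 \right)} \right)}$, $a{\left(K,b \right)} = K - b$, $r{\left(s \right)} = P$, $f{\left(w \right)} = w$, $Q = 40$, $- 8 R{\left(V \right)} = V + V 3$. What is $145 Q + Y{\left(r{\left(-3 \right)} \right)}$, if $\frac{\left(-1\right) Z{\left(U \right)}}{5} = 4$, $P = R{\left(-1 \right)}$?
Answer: $5785$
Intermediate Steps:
$R{\left(V \right)} = - \frac{V}{2}$ ($R{\left(V \right)} = - \frac{V + V 3}{8} = - \frac{V + 3 V}{8} = - \frac{4 V}{8} = - \frac{V}{2}$)
$P = \frac{1}{2}$ ($P = \left(- \frac{1}{2}\right) \left(-1\right) = \frac{1}{2} \approx 0.5$)
$Z{\left(U \right)} = -20$ ($Z{\left(U \right)} = \left(-5\right) 4 = -20$)
$r{\left(s \right)} = \frac{1}{2}$
$Y{\left(O \right)} = -15$ ($Y{\left(O \right)} = -20 - -5 = -20 + 5 = -15$)
$145 Q + Y{\left(r{\left(-3 \right)} \right)} = 145 \cdot 40 - 15 = 5800 - 15 = 5785$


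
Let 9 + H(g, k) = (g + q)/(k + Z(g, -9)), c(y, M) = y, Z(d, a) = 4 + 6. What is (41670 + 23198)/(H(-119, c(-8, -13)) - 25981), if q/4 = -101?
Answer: -129736/52503 ≈ -2.4710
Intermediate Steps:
Z(d, a) = 10
q = -404 (q = 4*(-101) = -404)
H(g, k) = -9 + (-404 + g)/(10 + k) (H(g, k) = -9 + (g - 404)/(k + 10) = -9 + (-404 + g)/(10 + k))
(41670 + 23198)/(H(-119, c(-8, -13)) - 25981) = (41670 + 23198)/((-494 - 119 - 9*(-8))/(10 - 8) - 25981) = 64868/((-494 - 119 + 72)/2 - 25981) = 64868/((½)*(-541) - 25981) = 64868/(-541/2 - 25981) = 64868/(-52503/2) = 64868*(-2/52503) = -129736/52503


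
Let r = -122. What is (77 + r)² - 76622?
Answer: -74597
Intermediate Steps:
(77 + r)² - 76622 = (77 - 122)² - 76622 = (-45)² - 76622 = 2025 - 76622 = -74597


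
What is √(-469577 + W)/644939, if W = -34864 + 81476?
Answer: I*√422965/644939 ≈ 0.0010084*I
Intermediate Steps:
W = 46612
√(-469577 + W)/644939 = √(-469577 + 46612)/644939 = √(-422965)*(1/644939) = (I*√422965)*(1/644939) = I*√422965/644939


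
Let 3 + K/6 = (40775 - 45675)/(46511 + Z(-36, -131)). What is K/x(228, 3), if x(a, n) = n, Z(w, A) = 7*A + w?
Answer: -141574/22779 ≈ -6.2151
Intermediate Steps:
Z(w, A) = w + 7*A
K = -141574/7593 (K = -18 + 6*((40775 - 45675)/(46511 + (-36 + 7*(-131)))) = -18 + 6*(-4900/(46511 + (-36 - 917))) = -18 + 6*(-4900/(46511 - 953)) = -18 + 6*(-4900/45558) = -18 + 6*(-4900*1/45558) = -18 + 6*(-2450/22779) = -18 - 4900/7593 = -141574/7593 ≈ -18.645)
K/x(228, 3) = -141574/7593/3 = -141574/7593*⅓ = -141574/22779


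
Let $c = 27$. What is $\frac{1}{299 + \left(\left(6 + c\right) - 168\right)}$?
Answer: $\frac{1}{164} \approx 0.0060976$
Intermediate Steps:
$\frac{1}{299 + \left(\left(6 + c\right) - 168\right)} = \frac{1}{299 + \left(\left(6 + 27\right) - 168\right)} = \frac{1}{299 + \left(33 - 168\right)} = \frac{1}{299 - 135} = \frac{1}{164}$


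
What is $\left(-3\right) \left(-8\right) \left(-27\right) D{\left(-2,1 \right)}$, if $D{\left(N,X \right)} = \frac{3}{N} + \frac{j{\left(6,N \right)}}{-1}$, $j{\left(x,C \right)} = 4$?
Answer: $3564$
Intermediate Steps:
$D{\left(N,X \right)} = -4 + \frac{3}{N}$ ($D{\left(N,X \right)} = \frac{3}{N} + \frac{4}{-1} = \frac{3}{N} + 4 \left(-1\right) = \frac{3}{N} - 4 = -4 + \frac{3}{N}$)
$\left(-3\right) \left(-8\right) \left(-27\right) D{\left(-2,1 \right)} = \left(-3\right) \left(-8\right) \left(-27\right) \left(-4 + \frac{3}{-2}\right) = 24 \left(-27\right) \left(-4 + 3 \left(- \frac{1}{2}\right)\right) = - 648 \left(-4 - \frac{3}{2}\right) = \left(-648\right) \left(- \frac{11}{2}\right) = 3564$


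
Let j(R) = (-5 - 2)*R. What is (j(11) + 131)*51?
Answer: 2754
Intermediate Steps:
j(R) = -7*R
(j(11) + 131)*51 = (-7*11 + 131)*51 = (-77 + 131)*51 = 54*51 = 2754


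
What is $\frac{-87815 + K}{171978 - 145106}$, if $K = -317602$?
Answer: $- \frac{405417}{26872} \approx -15.087$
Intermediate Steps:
$\frac{-87815 + K}{171978 - 145106} = \frac{-87815 - 317602}{171978 - 145106} = - \frac{405417}{26872}$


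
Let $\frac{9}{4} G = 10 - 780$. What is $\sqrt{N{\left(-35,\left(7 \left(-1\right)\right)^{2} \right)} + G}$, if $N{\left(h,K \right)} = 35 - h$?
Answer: $\frac{35 i \sqrt{2}}{3} \approx 16.499 i$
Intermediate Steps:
$G = - \frac{3080}{9}$ ($G = \frac{4 \left(10 - 780\right)}{9} = \frac{4}{9} \left(-770\right) = - \frac{3080}{9} \approx -342.22$)
$\sqrt{N{\left(-35,\left(7 \left(-1\right)\right)^{2} \right)} + G} = \sqrt{\left(35 - -35\right) - \frac{3080}{9}} = \sqrt{\left(35 + 35\right) - \frac{3080}{9}} = \sqrt{70 - \frac{3080}{9}} = \sqrt{- \frac{2450}{9}} = \frac{35 i \sqrt{2}}{3}$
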